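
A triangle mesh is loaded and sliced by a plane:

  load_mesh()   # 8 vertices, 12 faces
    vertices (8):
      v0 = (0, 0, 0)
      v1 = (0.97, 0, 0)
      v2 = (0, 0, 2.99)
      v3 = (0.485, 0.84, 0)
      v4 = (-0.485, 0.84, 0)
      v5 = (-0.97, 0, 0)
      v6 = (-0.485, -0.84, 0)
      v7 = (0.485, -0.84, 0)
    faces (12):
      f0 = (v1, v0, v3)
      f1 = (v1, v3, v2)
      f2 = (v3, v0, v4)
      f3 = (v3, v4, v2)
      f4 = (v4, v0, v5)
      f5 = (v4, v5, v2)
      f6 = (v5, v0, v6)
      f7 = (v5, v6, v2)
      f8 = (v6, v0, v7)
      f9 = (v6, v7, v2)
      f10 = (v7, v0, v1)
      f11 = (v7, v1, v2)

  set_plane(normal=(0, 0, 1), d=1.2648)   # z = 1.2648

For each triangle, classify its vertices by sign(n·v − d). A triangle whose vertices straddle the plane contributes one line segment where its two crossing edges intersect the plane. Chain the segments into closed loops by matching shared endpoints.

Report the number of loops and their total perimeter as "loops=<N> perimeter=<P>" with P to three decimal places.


loops=1 perimeter=3.358

Straddling triangles (6 of 12):
  (v1,v3,v2) [--+] → (0.27984, 0.484672, 1.2648)–(0.55968, 0, 1.2648)  len=0.5597
  (v3,v4,v2) [--+] → (-0.27984, 0.484672, 1.2648)–(0.27984, 0.484672, 1.2648)  len=0.5597
  (v4,v5,v2) [--+] → (-0.55968, 0, 1.2648)–(-0.27984, 0.484672, 1.2648)  len=0.5597
  (v5,v6,v2) [--+] → (-0.27984, -0.484672, 1.2648)–(-0.55968, 0, 1.2648)  len=0.5597
  (v6,v7,v2) [--+] → (0.27984, -0.484672, 1.2648)–(-0.27984, -0.484672, 1.2648)  len=0.5597
  (v7,v1,v2) [--+] → (0.55968, 0, 1.2648)–(0.27984, -0.484672, 1.2648)  len=0.5597

Chained into 1 loop(s):
  loop 1: 6 segments, perimeter = 3.3580
Total perimeter = 3.358


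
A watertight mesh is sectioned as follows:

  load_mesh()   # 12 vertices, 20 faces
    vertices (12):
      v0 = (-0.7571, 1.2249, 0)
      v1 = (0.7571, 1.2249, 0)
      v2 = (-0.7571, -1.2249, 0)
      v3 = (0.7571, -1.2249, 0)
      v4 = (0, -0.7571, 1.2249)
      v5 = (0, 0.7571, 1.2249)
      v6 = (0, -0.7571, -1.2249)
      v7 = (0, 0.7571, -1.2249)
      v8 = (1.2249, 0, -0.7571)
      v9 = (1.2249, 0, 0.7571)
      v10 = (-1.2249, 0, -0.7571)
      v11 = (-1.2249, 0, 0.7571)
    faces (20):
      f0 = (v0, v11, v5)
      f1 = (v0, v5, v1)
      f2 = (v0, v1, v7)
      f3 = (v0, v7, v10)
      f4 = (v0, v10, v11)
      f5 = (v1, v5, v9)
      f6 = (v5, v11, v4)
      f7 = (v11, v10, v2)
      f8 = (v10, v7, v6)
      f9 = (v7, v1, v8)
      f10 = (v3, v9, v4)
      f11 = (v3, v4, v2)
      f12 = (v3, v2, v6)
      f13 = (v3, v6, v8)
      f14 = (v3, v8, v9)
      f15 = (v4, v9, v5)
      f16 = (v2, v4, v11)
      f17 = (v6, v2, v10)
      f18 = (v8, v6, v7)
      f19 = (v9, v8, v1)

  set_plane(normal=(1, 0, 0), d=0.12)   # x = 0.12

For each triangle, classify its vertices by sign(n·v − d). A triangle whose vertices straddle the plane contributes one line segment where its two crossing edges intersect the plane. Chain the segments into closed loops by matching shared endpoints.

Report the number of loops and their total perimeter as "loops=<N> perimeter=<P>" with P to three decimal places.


loops=1 perimeter=7.984

Straddling triangles (10 of 20):
  (v0,v5,v1) [--+] → (0.12, 0.831246, 1.03075)–(0.12, 1.2249, 0)  len=1.1034
  (v0,v1,v7) [-+-] → (0.12, 1.2249, 0)–(0.12, 0.831246, -1.03075)  len=1.1034
  (v1,v5,v9) [+-+] → (0.12, 0.831246, 1.03075)–(0.12, 0.682929, 1.17907)  len=0.2098
  (v7,v1,v8) [-++] → (0.12, 0.831246, -1.03075)–(0.12, 0.682929, -1.17907)  len=0.2098
  (v3,v9,v4) [++-] → (0.12, -0.682929, 1.17907)–(0.12, -0.831246, 1.03075)  len=0.2098
  (v3,v4,v2) [+--] → (0.12, -0.831246, 1.03075)–(0.12, -1.2249, 0)  len=1.1034
  (v3,v2,v6) [+--] → (0.12, -1.2249, 0)–(0.12, -0.831246, -1.03075)  len=1.1034
  (v3,v6,v8) [+-+] → (0.12, -0.831246, -1.03075)–(0.12, -0.682929, -1.17907)  len=0.2098
  (v4,v9,v5) [-+-] → (0.12, -0.682929, 1.17907)–(0.12, 0.682929, 1.17907)  len=1.3659
  (v8,v6,v7) [+--] → (0.12, -0.682929, -1.17907)–(0.12, 0.682929, -1.17907)  len=1.3659

Chained into 1 loop(s):
  loop 1: 10 segments, perimeter = 7.9842
Total perimeter = 7.984


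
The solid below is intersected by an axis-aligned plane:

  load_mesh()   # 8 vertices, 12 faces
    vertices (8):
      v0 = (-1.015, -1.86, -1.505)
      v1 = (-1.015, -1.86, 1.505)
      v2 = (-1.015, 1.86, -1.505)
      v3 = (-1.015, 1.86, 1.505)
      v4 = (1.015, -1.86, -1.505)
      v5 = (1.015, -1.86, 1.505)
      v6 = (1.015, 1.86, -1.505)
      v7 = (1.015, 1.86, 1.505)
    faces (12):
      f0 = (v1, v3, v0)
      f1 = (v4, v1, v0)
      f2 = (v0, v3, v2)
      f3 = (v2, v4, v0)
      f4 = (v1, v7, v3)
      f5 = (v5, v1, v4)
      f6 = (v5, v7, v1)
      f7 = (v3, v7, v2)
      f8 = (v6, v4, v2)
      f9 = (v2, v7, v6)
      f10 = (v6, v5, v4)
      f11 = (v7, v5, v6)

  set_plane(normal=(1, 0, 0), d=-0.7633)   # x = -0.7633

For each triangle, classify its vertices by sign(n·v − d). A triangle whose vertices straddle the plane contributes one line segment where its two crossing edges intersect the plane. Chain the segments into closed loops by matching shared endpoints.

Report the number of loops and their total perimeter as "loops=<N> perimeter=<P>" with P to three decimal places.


loops=1 perimeter=13.460

Straddling triangles (8 of 12):
  (v4,v1,v0) [+--] → (-0.7633, -1.86, 1.13179)–(-0.7633, -1.86, -1.505)  len=2.6368
  (v2,v4,v0) [-+-] → (-0.7633, 1.39876, -1.505)–(-0.7633, -1.86, -1.505)  len=3.2588
  (v1,v7,v3) [-+-] → (-0.7633, -1.39876, 1.505)–(-0.7633, 1.86, 1.505)  len=3.2588
  (v5,v1,v4) [+-+] → (-0.7633, -1.86, 1.505)–(-0.7633, -1.86, 1.13179)  len=0.3732
  (v5,v7,v1) [++-] → (-0.7633, -1.39876, 1.505)–(-0.7633, -1.86, 1.505)  len=0.4612
  (v3,v7,v2) [-+-] → (-0.7633, 1.86, 1.505)–(-0.7633, 1.86, -1.13179)  len=2.6368
  (v6,v4,v2) [++-] → (-0.7633, 1.39876, -1.505)–(-0.7633, 1.86, -1.505)  len=0.4612
  (v2,v7,v6) [-++] → (-0.7633, 1.86, -1.13179)–(-0.7633, 1.86, -1.505)  len=0.3732

Chained into 1 loop(s):
  loop 1: 8 segments, perimeter = 13.4600
Total perimeter = 13.460


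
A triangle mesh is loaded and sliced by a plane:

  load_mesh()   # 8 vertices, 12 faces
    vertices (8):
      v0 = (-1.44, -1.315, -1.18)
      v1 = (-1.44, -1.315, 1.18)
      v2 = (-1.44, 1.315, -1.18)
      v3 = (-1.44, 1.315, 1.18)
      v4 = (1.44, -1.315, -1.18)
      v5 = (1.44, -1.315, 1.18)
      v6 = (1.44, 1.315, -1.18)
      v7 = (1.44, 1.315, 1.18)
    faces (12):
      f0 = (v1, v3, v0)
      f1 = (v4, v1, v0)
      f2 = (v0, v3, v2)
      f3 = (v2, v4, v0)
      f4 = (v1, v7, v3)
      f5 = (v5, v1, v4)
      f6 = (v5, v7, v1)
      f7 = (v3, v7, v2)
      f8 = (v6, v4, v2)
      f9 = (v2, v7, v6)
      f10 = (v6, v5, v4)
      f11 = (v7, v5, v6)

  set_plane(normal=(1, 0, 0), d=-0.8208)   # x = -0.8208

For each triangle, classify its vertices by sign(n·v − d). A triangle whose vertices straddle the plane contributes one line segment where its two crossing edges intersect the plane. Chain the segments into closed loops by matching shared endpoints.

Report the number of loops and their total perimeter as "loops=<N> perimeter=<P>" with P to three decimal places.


Straddling triangles (8 of 12):
  (v4,v1,v0) [+--] → (-0.8208, -1.315, 0.6726)–(-0.8208, -1.315, -1.18)  len=1.8526
  (v2,v4,v0) [-+-] → (-0.8208, 0.74955, -1.18)–(-0.8208, -1.315, -1.18)  len=2.0645
  (v1,v7,v3) [-+-] → (-0.8208, -0.74955, 1.18)–(-0.8208, 1.315, 1.18)  len=2.0645
  (v5,v1,v4) [+-+] → (-0.8208, -1.315, 1.18)–(-0.8208, -1.315, 0.6726)  len=0.5074
  (v5,v7,v1) [++-] → (-0.8208, -0.74955, 1.18)–(-0.8208, -1.315, 1.18)  len=0.5655
  (v3,v7,v2) [-+-] → (-0.8208, 1.315, 1.18)–(-0.8208, 1.315, -0.6726)  len=1.8526
  (v6,v4,v2) [++-] → (-0.8208, 0.74955, -1.18)–(-0.8208, 1.315, -1.18)  len=0.5655
  (v2,v7,v6) [-++] → (-0.8208, 1.315, -0.6726)–(-0.8208, 1.315, -1.18)  len=0.5074

Chained into 1 loop(s):
  loop 1: 8 segments, perimeter = 9.9800
Total perimeter = 9.980

loops=1 perimeter=9.980


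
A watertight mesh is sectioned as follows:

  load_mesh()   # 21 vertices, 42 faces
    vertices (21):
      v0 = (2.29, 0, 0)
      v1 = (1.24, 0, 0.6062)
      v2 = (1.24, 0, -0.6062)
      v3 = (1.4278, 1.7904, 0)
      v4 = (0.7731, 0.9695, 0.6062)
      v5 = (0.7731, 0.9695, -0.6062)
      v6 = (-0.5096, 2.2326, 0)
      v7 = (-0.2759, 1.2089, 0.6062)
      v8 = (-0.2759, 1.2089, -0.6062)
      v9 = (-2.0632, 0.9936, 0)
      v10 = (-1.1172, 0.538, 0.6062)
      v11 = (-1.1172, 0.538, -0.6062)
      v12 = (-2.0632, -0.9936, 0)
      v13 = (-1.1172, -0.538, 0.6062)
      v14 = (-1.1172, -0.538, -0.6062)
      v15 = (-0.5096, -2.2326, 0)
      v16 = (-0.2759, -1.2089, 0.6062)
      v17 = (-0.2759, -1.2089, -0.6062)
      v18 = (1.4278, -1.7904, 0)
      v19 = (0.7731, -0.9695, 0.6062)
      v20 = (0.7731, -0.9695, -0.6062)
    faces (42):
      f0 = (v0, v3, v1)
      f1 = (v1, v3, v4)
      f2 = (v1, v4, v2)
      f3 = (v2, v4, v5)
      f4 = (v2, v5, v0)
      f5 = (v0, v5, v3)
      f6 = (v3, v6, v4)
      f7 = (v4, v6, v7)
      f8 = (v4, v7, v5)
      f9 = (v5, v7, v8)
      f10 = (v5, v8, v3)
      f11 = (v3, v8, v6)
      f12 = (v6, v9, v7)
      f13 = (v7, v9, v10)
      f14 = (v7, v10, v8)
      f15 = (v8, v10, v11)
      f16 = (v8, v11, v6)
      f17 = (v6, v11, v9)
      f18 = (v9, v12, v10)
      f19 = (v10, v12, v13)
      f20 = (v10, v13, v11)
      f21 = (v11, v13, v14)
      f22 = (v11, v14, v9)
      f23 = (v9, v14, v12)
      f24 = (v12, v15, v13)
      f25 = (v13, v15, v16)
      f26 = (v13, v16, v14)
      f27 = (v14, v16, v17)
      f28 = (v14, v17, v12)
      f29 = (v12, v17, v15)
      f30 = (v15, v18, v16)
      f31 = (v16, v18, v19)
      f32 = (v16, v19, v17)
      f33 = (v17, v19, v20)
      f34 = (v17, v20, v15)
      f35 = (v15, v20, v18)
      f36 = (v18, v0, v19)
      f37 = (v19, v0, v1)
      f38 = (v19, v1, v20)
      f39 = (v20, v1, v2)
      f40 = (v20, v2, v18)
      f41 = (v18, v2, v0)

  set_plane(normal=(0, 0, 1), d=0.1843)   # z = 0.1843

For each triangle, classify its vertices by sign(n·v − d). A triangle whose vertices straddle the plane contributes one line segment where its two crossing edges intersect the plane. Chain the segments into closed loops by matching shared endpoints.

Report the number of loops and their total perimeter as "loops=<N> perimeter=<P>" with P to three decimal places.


Straddling triangles (28 of 42):
  (v0,v3,v1) [--+] → (1.3707, 1.24607, 0.1843)–(1.97077, 0, 0.1843)  len=1.3830
  (v1,v3,v4) [+-+] → (1.3707, 1.24607, 0.1843)–(1.22875, 1.54083, 0.1843)  len=0.3272
  (v1,v4,v2) [++-] → (0.935575, 0.632126, 0.1843)–(1.24, 0, 0.1843)  len=0.7016
  (v2,v4,v5) [-+-] → (0.935575, 0.632126, 0.1843)–(0.7731, 0.9695, 0.1843)  len=0.3745
  (v3,v6,v4) [--+] → (-0.119627, 1.84859, 0.1843)–(1.22875, 1.54083, 0.1843)  len=1.3831
  (v4,v6,v7) [+-+] → (-0.119627, 1.84859, 0.1843)–(-0.438549, 1.92137, 0.1843)  len=0.3271
  (v4,v7,v5) [++-] → (0.0891388, 1.12559, 0.1843)–(0.7731, 0.9695, 0.1843)  len=0.7015
  (v5,v7,v8) [-+-] → (0.0891388, 1.12559, 0.1843)–(-0.2759, 1.2089, 0.1843)  len=0.3744
  (v6,v9,v7) [--+] → (-1.51982, 1.05906, 0.1843)–(-0.438549, 1.92137, 0.1843)  len=1.3830
  (v7,v9,v10) [+-+] → (-1.51982, 1.05906, 0.1843)–(-1.77559, 0.855086, 0.1843)  len=0.3271
  (v7,v10,v8) [++-] → (-0.824438, 0.771465, 0.1843)–(-0.2759, 1.2089, 0.1843)  len=0.7016
  (v8,v10,v11) [-+-] → (-0.824438, 0.771465, 0.1843)–(-1.1172, 0.538, 0.1843)  len=0.3745
  (v9,v12,v10) [--+] → (-1.77559, -0.527955, 0.1843)–(-1.77559, 0.855086, 0.1843)  len=1.3830
  (v10,v12,v13) [+-+] → (-1.77559, -0.527955, 0.1843)–(-1.77559, -0.855086, 0.1843)  len=0.3271
  (v10,v13,v11) [++-] → (-1.1172, -0.163565, 0.1843)–(-1.1172, 0.538, 0.1843)  len=0.7016
  (v11,v13,v14) [-+-] → (-1.1172, -0.163565, 0.1843)–(-1.1172, -0.538, 0.1843)  len=0.3744
  (v12,v15,v13) [--+] → (-0.694326, -1.7174, 0.1843)–(-1.77559, -0.855086, 0.1843)  len=1.3830
  (v13,v15,v16) [+-+] → (-0.694326, -1.7174, 0.1843)–(-0.438549, -1.92137, 0.1843)  len=0.3271
  (v13,v16,v14) [++-] → (-0.568662, -0.975435, 0.1843)–(-1.1172, -0.538, 0.1843)  len=0.7016
  (v14,v16,v17) [-+-] → (-0.568662, -0.975435, 0.1843)–(-0.2759, -1.2089, 0.1843)  len=0.3745
  (v15,v18,v16) [--+] → (0.909832, -1.61361, 0.1843)–(-0.438549, -1.92137, 0.1843)  len=1.3831
  (v16,v18,v19) [+-+] → (0.909832, -1.61361, 0.1843)–(1.22875, -1.54083, 0.1843)  len=0.3271
  (v16,v19,v17) [++-] → (0.408061, -1.05281, 0.1843)–(-0.2759, -1.2089, 0.1843)  len=0.7015
  (v17,v19,v20) [-+-] → (0.408061, -1.05281, 0.1843)–(0.7731, -0.9695, 0.1843)  len=0.3744
  (v18,v0,v19) [--+] → (1.82882, -0.294752, 0.1843)–(1.22875, -1.54083, 0.1843)  len=1.3830
  (v19,v0,v1) [+-+] → (1.82882, -0.294752, 0.1843)–(1.97077, 0, 0.1843)  len=0.3272
  (v19,v1,v20) [++-] → (1.07752, -0.337374, 0.1843)–(0.7731, -0.9695, 0.1843)  len=0.7016
  (v20,v1,v2) [-+-] → (1.07752, -0.337374, 0.1843)–(1.24, 0, 0.1843)  len=0.3745

Chained into 2 loop(s):
  loop 1: 14 segments, perimeter = 11.9712
  loop 2: 14 segments, perimeter = 7.5322
Total perimeter = 19.503

loops=2 perimeter=19.503


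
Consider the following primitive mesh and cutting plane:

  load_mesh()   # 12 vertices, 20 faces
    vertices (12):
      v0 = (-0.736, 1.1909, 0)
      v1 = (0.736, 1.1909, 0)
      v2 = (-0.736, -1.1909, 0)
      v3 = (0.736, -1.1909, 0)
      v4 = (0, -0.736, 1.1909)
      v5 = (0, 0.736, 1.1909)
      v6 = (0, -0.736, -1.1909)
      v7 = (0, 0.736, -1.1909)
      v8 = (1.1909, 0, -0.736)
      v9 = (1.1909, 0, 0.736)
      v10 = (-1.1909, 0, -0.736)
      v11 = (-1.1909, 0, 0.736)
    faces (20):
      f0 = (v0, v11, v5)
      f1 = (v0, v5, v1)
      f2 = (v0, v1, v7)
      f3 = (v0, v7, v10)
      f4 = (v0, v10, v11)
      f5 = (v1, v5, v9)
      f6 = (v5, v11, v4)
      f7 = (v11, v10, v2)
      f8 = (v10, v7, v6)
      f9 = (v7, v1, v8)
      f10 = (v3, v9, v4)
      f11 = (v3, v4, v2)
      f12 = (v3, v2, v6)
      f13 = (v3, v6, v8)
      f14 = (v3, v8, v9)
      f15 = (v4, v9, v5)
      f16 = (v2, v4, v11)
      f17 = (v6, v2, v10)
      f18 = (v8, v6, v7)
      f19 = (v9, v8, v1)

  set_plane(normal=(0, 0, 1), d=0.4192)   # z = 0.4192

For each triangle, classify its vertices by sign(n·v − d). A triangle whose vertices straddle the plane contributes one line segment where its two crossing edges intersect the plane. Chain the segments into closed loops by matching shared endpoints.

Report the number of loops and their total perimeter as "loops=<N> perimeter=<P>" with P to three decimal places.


loops=1 perimeter=7.034

Straddling triangles (10 of 20):
  (v0,v11,v5) [-++] → (-0.995095, 0.512605, 0.4192)–(-0.476926, 1.03077, 0.4192)  len=0.7328
  (v0,v5,v1) [-+-] → (-0.476926, 1.03077, 0.4192)–(0.476926, 1.03077, 0.4192)  len=0.9539
  (v0,v10,v11) [--+] → (-1.1909, 0, 0.4192)–(-0.995095, 0.512605, 0.4192)  len=0.5487
  (v1,v5,v9) [-++] → (0.476926, 1.03077, 0.4192)–(0.995095, 0.512605, 0.4192)  len=0.7328
  (v11,v10,v2) [+--] → (-1.1909, 0, 0.4192)–(-0.995095, -0.512605, 0.4192)  len=0.5487
  (v3,v9,v4) [-++] → (0.995095, -0.512605, 0.4192)–(0.476926, -1.03077, 0.4192)  len=0.7328
  (v3,v4,v2) [-+-] → (0.476926, -1.03077, 0.4192)–(-0.476926, -1.03077, 0.4192)  len=0.9539
  (v3,v8,v9) [--+] → (1.1909, 0, 0.4192)–(0.995095, -0.512605, 0.4192)  len=0.5487
  (v2,v4,v11) [-++] → (-0.476926, -1.03077, 0.4192)–(-0.995095, -0.512605, 0.4192)  len=0.7328
  (v9,v8,v1) [+--] → (1.1909, 0, 0.4192)–(0.995095, 0.512605, 0.4192)  len=0.5487

Chained into 1 loop(s):
  loop 1: 10 segments, perimeter = 7.0338
Total perimeter = 7.034


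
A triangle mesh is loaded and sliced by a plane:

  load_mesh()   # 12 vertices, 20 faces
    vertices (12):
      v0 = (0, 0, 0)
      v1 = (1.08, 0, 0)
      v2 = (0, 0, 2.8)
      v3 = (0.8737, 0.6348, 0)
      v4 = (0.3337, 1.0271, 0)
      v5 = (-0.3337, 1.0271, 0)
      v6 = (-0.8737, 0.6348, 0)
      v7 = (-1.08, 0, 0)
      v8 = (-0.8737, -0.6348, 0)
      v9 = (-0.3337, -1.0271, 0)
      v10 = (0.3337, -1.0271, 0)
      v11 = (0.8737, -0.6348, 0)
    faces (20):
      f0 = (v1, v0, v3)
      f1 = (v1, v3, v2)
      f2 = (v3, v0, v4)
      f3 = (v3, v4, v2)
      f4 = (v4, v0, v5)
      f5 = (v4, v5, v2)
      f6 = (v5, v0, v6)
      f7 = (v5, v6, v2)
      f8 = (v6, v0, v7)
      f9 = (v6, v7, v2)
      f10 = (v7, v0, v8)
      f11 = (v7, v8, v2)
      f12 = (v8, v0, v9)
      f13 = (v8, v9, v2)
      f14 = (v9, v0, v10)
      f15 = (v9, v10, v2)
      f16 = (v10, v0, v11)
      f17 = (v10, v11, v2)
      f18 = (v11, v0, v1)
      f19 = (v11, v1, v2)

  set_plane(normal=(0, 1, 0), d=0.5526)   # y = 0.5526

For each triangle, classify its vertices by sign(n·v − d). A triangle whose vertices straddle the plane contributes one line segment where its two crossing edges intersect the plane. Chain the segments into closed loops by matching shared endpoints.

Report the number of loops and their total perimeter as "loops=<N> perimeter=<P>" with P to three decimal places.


loops=1 perimeter=5.132

Straddling triangles (10 of 20):
  (v1,v0,v3) [--+] → (0.760565, 0.5526, 0)–(0.900414, 0.5526, 0)  len=0.1398
  (v1,v3,v2) [-+-] → (0.900414, 0.5526, 0)–(0.760565, 0.5526, 0.362571)  len=0.3886
  (v3,v0,v4) [+-+] → (0.760565, 0.5526, 0)–(0.179537, 0.5526, 0)  len=0.5810
  (v3,v4,v2) [++-] → (0.179537, 0.5526, 1.29354)–(0.760565, 0.5526, 0.362571)  len=1.0974
  (v4,v0,v5) [+-+] → (0.179537, 0.5526, 0)–(-0.179537, 0.5526, 0)  len=0.3591
  (v4,v5,v2) [++-] → (-0.179537, 0.5526, 1.29354)–(0.179537, 0.5526, 1.29354)  len=0.3591
  (v5,v0,v6) [+-+] → (-0.179537, 0.5526, 0)–(-0.760565, 0.5526, 0)  len=0.5810
  (v5,v6,v2) [++-] → (-0.760565, 0.5526, 0.362571)–(-0.179537, 0.5526, 1.29354)  len=1.0974
  (v6,v0,v7) [+--] → (-0.760565, 0.5526, 0)–(-0.900414, 0.5526, 0)  len=0.1398
  (v6,v7,v2) [+--] → (-0.900414, 0.5526, 0)–(-0.760565, 0.5526, 0.362571)  len=0.3886

Chained into 1 loop(s):
  loop 1: 10 segments, perimeter = 5.1319
Total perimeter = 5.132


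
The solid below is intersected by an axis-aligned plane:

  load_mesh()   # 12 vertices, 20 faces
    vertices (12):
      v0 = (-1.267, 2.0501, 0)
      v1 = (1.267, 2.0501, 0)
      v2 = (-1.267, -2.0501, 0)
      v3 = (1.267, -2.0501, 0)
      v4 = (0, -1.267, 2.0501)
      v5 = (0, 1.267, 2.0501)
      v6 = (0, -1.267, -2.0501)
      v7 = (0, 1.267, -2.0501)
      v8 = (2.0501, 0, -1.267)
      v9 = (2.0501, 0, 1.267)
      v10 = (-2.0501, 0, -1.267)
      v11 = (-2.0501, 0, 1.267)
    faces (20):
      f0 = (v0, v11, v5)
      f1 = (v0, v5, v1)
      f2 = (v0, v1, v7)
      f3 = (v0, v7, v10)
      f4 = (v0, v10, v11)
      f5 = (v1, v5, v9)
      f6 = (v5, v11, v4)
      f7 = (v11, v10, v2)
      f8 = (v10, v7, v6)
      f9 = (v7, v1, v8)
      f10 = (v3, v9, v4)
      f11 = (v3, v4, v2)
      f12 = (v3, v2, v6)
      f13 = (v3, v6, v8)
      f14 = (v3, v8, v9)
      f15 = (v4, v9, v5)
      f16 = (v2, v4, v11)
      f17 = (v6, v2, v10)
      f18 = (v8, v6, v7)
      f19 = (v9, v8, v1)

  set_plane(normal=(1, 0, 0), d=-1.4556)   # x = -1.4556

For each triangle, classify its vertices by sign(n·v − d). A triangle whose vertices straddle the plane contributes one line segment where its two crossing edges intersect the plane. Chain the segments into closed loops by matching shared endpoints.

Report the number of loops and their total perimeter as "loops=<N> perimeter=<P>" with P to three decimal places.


Straddling triangles (8 of 20):
  (v0,v11,v5) [+-+] → (-1.4556, 1.55636, 0.305141)–(-1.4556, 0.367412, 1.49409)  len=1.6814
  (v0,v7,v10) [++-] → (-1.4556, 0.367412, -1.49409)–(-1.4556, 1.55636, -0.305141)  len=1.6814
  (v0,v10,v11) [+--] → (-1.4556, 1.55636, -0.305141)–(-1.4556, 1.55636, 0.305141)  len=0.6103
  (v5,v11,v4) [+-+] → (-1.4556, 0.367412, 1.49409)–(-1.4556, -0.367412, 1.49409)  len=0.7348
  (v11,v10,v2) [--+] → (-1.4556, -1.55636, -0.305141)–(-1.4556, -1.55636, 0.305141)  len=0.6103
  (v10,v7,v6) [-++] → (-1.4556, 0.367412, -1.49409)–(-1.4556, -0.367412, -1.49409)  len=0.7348
  (v2,v4,v11) [++-] → (-1.4556, -0.367412, 1.49409)–(-1.4556, -1.55636, 0.305141)  len=1.6814
  (v6,v2,v10) [++-] → (-1.4556, -1.55636, -0.305141)–(-1.4556, -0.367412, -1.49409)  len=1.6814

Chained into 1 loop(s):
  loop 1: 8 segments, perimeter = 9.4159
Total perimeter = 9.416

loops=1 perimeter=9.416


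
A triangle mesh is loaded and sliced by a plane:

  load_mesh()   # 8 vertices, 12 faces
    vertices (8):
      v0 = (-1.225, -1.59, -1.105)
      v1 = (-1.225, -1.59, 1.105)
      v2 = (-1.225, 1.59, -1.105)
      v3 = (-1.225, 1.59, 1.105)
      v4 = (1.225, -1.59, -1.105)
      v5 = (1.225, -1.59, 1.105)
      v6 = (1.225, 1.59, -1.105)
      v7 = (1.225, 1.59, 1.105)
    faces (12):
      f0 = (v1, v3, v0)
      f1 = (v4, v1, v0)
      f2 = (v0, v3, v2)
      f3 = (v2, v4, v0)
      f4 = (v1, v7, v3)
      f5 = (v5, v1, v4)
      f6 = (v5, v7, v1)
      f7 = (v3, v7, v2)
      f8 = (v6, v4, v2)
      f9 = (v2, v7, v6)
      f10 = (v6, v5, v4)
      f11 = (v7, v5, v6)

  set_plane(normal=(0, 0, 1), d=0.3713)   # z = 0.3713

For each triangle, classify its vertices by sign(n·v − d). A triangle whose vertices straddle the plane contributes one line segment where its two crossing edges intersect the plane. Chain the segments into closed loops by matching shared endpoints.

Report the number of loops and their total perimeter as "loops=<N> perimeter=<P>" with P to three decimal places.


Straddling triangles (8 of 12):
  (v1,v3,v0) [++-] → (-1.225, 0.534269, 0.3713)–(-1.225, -1.59, 0.3713)  len=2.1243
  (v4,v1,v0) [-+-] → (-0.411622, -1.59, 0.3713)–(-1.225, -1.59, 0.3713)  len=0.8134
  (v0,v3,v2) [-+-] → (-1.225, 0.534269, 0.3713)–(-1.225, 1.59, 0.3713)  len=1.0557
  (v5,v1,v4) [++-] → (-0.411622, -1.59, 0.3713)–(1.225, -1.59, 0.3713)  len=1.6366
  (v3,v7,v2) [++-] → (0.411622, 1.59, 0.3713)–(-1.225, 1.59, 0.3713)  len=1.6366
  (v2,v7,v6) [-+-] → (0.411622, 1.59, 0.3713)–(1.225, 1.59, 0.3713)  len=0.8134
  (v6,v5,v4) [-+-] → (1.225, -0.534269, 0.3713)–(1.225, -1.59, 0.3713)  len=1.0557
  (v7,v5,v6) [++-] → (1.225, -0.534269, 0.3713)–(1.225, 1.59, 0.3713)  len=2.1243

Chained into 1 loop(s):
  loop 1: 8 segments, perimeter = 11.2600
Total perimeter = 11.260

loops=1 perimeter=11.260


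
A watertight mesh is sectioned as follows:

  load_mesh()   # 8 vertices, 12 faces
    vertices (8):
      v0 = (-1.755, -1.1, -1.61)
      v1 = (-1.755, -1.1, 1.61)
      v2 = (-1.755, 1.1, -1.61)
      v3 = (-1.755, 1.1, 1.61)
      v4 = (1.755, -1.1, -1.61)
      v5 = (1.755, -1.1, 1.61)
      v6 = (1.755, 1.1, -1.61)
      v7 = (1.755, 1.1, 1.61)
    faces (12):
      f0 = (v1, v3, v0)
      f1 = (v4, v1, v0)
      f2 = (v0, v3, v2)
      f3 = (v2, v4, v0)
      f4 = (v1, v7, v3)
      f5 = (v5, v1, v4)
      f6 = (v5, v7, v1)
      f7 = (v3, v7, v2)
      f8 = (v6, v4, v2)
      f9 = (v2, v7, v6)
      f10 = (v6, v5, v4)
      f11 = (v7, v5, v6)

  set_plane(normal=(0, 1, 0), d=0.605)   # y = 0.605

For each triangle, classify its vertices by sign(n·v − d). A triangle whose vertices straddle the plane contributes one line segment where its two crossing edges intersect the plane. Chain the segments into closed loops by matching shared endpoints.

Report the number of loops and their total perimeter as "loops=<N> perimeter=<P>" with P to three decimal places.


loops=1 perimeter=13.460

Straddling triangles (8 of 12):
  (v1,v3,v0) [-+-] → (-1.755, 0.605, 1.61)–(-1.755, 0.605, 0.8855)  len=0.7245
  (v0,v3,v2) [-++] → (-1.755, 0.605, 0.8855)–(-1.755, 0.605, -1.61)  len=2.4955
  (v2,v4,v0) [+--] → (-0.96525, 0.605, -1.61)–(-1.755, 0.605, -1.61)  len=0.7898
  (v1,v7,v3) [-++] → (0.96525, 0.605, 1.61)–(-1.755, 0.605, 1.61)  len=2.7203
  (v5,v7,v1) [-+-] → (1.755, 0.605, 1.61)–(0.96525, 0.605, 1.61)  len=0.7898
  (v6,v4,v2) [+-+] → (1.755, 0.605, -1.61)–(-0.96525, 0.605, -1.61)  len=2.7203
  (v6,v5,v4) [+--] → (1.755, 0.605, -0.8855)–(1.755, 0.605, -1.61)  len=0.7245
  (v7,v5,v6) [+-+] → (1.755, 0.605, 1.61)–(1.755, 0.605, -0.8855)  len=2.4955

Chained into 1 loop(s):
  loop 1: 8 segments, perimeter = 13.4600
Total perimeter = 13.460


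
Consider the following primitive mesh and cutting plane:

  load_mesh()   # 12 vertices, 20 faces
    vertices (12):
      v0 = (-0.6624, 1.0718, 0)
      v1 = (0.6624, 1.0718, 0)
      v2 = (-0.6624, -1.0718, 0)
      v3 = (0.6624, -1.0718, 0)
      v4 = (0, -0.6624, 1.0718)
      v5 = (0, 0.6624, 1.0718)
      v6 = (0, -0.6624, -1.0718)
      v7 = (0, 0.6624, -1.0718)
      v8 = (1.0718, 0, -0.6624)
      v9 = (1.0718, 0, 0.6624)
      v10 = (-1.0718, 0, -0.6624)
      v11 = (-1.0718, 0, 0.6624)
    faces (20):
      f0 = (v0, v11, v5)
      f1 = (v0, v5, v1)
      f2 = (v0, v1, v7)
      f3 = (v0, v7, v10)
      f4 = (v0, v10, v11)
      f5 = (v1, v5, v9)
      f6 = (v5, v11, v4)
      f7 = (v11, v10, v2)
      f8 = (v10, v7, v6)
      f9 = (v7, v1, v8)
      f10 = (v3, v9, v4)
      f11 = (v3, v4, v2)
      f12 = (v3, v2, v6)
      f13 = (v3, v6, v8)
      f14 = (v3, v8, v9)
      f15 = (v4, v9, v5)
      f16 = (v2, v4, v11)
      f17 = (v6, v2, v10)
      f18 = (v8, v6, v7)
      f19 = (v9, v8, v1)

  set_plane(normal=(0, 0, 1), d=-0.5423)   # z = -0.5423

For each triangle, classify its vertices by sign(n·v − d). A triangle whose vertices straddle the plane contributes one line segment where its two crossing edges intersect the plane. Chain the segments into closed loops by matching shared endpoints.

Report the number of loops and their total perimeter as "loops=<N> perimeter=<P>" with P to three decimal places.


Straddling triangles (10 of 20):
  (v0,v1,v7) [++-] → (0.327245, 0.864655, -0.5423)–(-0.327245, 0.864655, -0.5423)  len=0.6545
  (v0,v7,v10) [+--] → (-0.327245, 0.864655, -0.5423)–(-0.997572, 0.194328, -0.5423)  len=0.9480
  (v0,v10,v11) [+-+] → (-0.997572, 0.194328, -0.5423)–(-1.0718, 0, -0.5423)  len=0.2080
  (v11,v10,v2) [+-+] → (-1.0718, 0, -0.5423)–(-0.997572, -0.194328, -0.5423)  len=0.2080
  (v7,v1,v8) [-+-] → (0.327245, 0.864655, -0.5423)–(0.997572, 0.194328, -0.5423)  len=0.9480
  (v3,v2,v6) [++-] → (-0.327245, -0.864655, -0.5423)–(0.327245, -0.864655, -0.5423)  len=0.6545
  (v3,v6,v8) [+--] → (0.327245, -0.864655, -0.5423)–(0.997572, -0.194328, -0.5423)  len=0.9480
  (v3,v8,v9) [+-+] → (0.997572, -0.194328, -0.5423)–(1.0718, 0, -0.5423)  len=0.2080
  (v6,v2,v10) [-+-] → (-0.327245, -0.864655, -0.5423)–(-0.997572, -0.194328, -0.5423)  len=0.9480
  (v9,v8,v1) [+-+] → (1.0718, 0, -0.5423)–(0.997572, 0.194328, -0.5423)  len=0.2080

Chained into 1 loop(s):
  loop 1: 10 segments, perimeter = 5.9330
Total perimeter = 5.933

loops=1 perimeter=5.933


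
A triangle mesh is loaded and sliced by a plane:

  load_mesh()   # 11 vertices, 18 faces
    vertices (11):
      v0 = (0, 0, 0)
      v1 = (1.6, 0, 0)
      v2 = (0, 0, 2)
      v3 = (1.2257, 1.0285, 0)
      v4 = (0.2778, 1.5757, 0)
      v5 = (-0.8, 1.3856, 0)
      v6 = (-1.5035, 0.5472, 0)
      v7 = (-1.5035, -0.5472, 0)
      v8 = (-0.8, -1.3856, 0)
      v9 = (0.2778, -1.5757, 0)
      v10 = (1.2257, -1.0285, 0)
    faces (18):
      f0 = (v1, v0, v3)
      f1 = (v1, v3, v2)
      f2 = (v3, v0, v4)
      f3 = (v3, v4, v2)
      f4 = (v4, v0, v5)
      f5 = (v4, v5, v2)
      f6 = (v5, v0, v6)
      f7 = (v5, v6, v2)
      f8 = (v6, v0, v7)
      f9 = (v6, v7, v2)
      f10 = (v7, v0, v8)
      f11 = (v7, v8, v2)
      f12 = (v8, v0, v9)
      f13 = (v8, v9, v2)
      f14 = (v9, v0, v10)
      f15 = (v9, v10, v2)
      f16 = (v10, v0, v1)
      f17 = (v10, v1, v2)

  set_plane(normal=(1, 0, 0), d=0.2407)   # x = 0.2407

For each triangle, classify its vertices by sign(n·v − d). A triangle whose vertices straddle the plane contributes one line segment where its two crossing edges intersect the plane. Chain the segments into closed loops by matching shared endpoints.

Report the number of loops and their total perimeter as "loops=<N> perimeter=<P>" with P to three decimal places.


loops=1 perimeter=7.803

Straddling triangles (12 of 18):
  (v1,v0,v3) [+-+] → (0.2407, 0, 0)–(0.2407, 0.201974, 0)  len=0.2020
  (v1,v3,v2) [++-] → (0.2407, 0.201974, 1.60724)–(0.2407, 0, 1.69912)  len=0.2219
  (v3,v0,v4) [+-+] → (0.2407, 0.201974, 0)–(0.2407, 1.36527, 0)  len=1.1633
  (v3,v4,v2) [++-] → (0.2407, 1.36527, 0.267099)–(0.2407, 0.201974, 1.60724)  len=1.7746
  (v4,v0,v5) [+--] → (0.2407, 1.36527, 0)–(0.2407, 1.56916, 0)  len=0.2039
  (v4,v5,v2) [+--] → (0.2407, 1.56916, 0)–(0.2407, 1.36527, 0.267099)  len=0.3360
  (v8,v0,v9) [--+] → (0.2407, -1.36527, 0)–(0.2407, -1.56916, 0)  len=0.2039
  (v8,v9,v2) [-+-] → (0.2407, -1.56916, 0)–(0.2407, -1.36527, 0.267099)  len=0.3360
  (v9,v0,v10) [+-+] → (0.2407, -1.36527, 0)–(0.2407, -0.201974, 0)  len=1.1633
  (v9,v10,v2) [++-] → (0.2407, -0.201974, 1.60724)–(0.2407, -1.36527, 0.267099)  len=1.7746
  (v10,v0,v1) [+-+] → (0.2407, -0.201974, 0)–(0.2407, 0, 0)  len=0.2020
  (v10,v1,v2) [++-] → (0.2407, 0, 1.69913)–(0.2407, -0.201974, 1.60724)  len=0.2219

Chained into 1 loop(s):
  loop 1: 12 segments, perimeter = 7.8034
Total perimeter = 7.803


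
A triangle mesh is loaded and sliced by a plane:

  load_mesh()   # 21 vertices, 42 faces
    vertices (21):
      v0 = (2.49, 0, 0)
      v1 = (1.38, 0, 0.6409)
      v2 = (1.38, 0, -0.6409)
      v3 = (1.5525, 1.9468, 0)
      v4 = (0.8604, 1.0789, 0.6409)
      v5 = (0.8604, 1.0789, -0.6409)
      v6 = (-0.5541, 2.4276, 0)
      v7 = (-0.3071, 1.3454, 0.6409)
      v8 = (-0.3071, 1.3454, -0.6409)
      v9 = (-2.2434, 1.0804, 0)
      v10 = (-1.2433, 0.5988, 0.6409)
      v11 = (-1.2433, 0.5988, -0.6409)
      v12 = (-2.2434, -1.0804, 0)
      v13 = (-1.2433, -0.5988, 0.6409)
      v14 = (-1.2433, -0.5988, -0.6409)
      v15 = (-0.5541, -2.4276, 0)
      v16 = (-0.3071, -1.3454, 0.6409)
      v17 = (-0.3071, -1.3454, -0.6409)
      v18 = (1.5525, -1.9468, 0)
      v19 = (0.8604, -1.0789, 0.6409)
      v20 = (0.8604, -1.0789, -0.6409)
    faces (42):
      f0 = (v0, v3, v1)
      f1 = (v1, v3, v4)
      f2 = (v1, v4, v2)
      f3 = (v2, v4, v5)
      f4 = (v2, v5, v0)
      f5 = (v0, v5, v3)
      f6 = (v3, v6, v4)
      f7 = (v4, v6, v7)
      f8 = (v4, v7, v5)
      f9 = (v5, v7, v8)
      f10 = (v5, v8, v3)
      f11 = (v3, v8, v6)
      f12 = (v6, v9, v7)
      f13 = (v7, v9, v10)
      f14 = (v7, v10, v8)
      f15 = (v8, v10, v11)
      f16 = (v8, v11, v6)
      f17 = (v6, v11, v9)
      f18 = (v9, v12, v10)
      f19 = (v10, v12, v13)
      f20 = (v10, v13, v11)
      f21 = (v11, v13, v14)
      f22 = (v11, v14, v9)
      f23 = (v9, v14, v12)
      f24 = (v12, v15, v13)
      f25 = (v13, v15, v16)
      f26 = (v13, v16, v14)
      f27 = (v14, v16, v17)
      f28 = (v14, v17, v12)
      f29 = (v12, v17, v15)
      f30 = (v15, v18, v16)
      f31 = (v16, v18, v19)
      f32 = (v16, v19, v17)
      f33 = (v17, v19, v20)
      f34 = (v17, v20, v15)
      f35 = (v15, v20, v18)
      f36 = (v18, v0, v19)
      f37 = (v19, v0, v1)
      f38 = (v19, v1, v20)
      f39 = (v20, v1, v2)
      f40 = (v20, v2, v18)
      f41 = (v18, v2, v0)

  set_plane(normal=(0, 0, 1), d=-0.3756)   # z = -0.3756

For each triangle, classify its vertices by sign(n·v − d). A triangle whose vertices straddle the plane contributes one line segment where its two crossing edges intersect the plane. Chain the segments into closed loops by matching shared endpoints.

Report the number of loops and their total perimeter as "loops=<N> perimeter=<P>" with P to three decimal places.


loops=2 perimeter=19.556

Straddling triangles (28 of 42):
  (v1,v4,v2) [++-] → (1.27246, 0.223305, -0.3756)–(1.38, 0, -0.3756)  len=0.2479
  (v2,v4,v5) [-+-] → (1.27246, 0.223305, -0.3756)–(0.8604, 1.0789, -0.3756)  len=0.9496
  (v2,v5,v0) [--+] → (1.53497, 0.63229, -0.3756)–(1.83948, 0, -0.3756)  len=0.7018
  (v0,v5,v3) [+-+] → (1.53497, 0.63229, -0.3756)–(1.14689, 1.43817, -0.3756)  len=0.8944
  (v4,v7,v5) [++-] → (0.618757, 1.13406, -0.3756)–(0.8604, 1.0789, -0.3756)  len=0.2479
  (v5,v7,v8) [-+-] → (0.618757, 1.13406, -0.3756)–(-0.3071, 1.3454, -0.3756)  len=0.9497
  (v5,v8,v3) [--+] → (0.46268, 1.59435, -0.3756)–(1.14689, 1.43817, -0.3756)  len=0.7018
  (v3,v8,v6) [+-+] → (0.46268, 1.59435, -0.3756)–(-0.409345, 1.79338, -0.3756)  len=0.8944
  (v7,v10,v8) [++-] → (-0.50087, 1.19087, -0.3756)–(-0.3071, 1.3454, -0.3756)  len=0.2478
  (v8,v10,v11) [-+-] → (-0.50087, 1.19087, -0.3756)–(-1.2433, 0.5988, -0.3756)  len=0.9496
  (v8,v11,v6) [--+] → (-0.958006, 1.35583, -0.3756)–(-0.409345, 1.79338, -0.3756)  len=0.7018
  (v6,v11,v9) [+-+] → (-0.958006, 1.35583, -0.3756)–(-1.65729, 0.798158, -0.3756)  len=0.8944
  (v10,v13,v11) [++-] → (-1.2433, 0.350927, -0.3756)–(-1.2433, 0.5988, -0.3756)  len=0.2479
  (v11,v13,v14) [-+-] → (-1.2433, 0.350927, -0.3756)–(-1.2433, -0.5988, -0.3756)  len=0.9497
  (v11,v14,v9) [--+] → (-1.65729, 0.0963034, -0.3756)–(-1.65729, 0.798158, -0.3756)  len=0.7019
  (v9,v14,v12) [+-+] → (-1.65729, 0.0963034, -0.3756)–(-1.65729, -0.798158, -0.3756)  len=0.8945
  (v13,v16,v14) [++-] → (-1.04953, -0.753327, -0.3756)–(-1.2433, -0.5988, -0.3756)  len=0.2478
  (v14,v16,v17) [-+-] → (-1.04953, -0.753327, -0.3756)–(-0.3071, -1.3454, -0.3756)  len=0.9496
  (v14,v17,v12) [--+] → (-1.10863, -1.2357, -0.3756)–(-1.65729, -0.798158, -0.3756)  len=0.7018
  (v12,v17,v15) [+-+] → (-1.10863, -1.2357, -0.3756)–(-0.409345, -1.79338, -0.3756)  len=0.8944
  (v16,v19,v17) [++-] → (-0.0654572, -1.29024, -0.3756)–(-0.3071, -1.3454, -0.3756)  len=0.2479
  (v17,v19,v20) [-+-] → (-0.0654572, -1.29024, -0.3756)–(0.8604, -1.0789, -0.3756)  len=0.9497
  (v17,v20,v15) [--+] → (0.274869, -1.63719, -0.3756)–(-0.409345, -1.79338, -0.3756)  len=0.7018
  (v15,v20,v18) [+-+] → (0.274869, -1.63719, -0.3756)–(1.14689, -1.43817, -0.3756)  len=0.8944
  (v19,v1,v20) [++-] → (0.967944, -0.855595, -0.3756)–(0.8604, -1.0789, -0.3756)  len=0.2479
  (v20,v1,v2) [-+-] → (0.967944, -0.855595, -0.3756)–(1.38, 0, -0.3756)  len=0.9496
  (v20,v2,v18) [--+] → (1.45141, -0.805876, -0.3756)–(1.14689, -1.43817, -0.3756)  len=0.7018
  (v18,v2,v0) [+-+] → (1.45141, -0.805876, -0.3756)–(1.83948, 0, -0.3756)  len=0.8944

Chained into 2 loop(s):
  loop 1: 14 segments, perimeter = 8.3826
  loop 2: 14 segments, perimeter = 11.1737
Total perimeter = 19.556


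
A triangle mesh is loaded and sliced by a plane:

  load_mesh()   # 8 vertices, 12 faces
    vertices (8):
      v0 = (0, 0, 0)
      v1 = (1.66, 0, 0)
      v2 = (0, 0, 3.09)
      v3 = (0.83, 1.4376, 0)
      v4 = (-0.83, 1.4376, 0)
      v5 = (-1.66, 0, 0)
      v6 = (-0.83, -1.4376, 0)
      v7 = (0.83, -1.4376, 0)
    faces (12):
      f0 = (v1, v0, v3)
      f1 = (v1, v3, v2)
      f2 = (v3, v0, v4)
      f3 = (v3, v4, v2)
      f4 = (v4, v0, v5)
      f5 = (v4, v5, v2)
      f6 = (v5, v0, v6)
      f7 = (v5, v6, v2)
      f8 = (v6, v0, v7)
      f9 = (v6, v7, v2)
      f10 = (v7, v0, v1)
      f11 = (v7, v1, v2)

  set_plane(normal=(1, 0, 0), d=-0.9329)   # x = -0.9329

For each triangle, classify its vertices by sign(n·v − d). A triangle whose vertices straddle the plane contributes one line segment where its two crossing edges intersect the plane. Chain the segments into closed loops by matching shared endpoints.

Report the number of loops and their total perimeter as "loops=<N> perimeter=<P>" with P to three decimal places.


Straddling triangles (4 of 12):
  (v4,v0,v5) [++-] → (-0.9329, 0, 0)–(-0.9329, 1.25937, 0)  len=1.2594
  (v4,v5,v2) [+-+] → (-0.9329, 1.25937, 0)–(-0.9329, 0, 1.35346)  len=1.8487
  (v5,v0,v6) [-++] → (-0.9329, 0, 0)–(-0.9329, -1.25937, 0)  len=1.2594
  (v5,v6,v2) [-++] → (-0.9329, -1.25937, 0)–(-0.9329, 0, 1.35346)  len=1.8487

Chained into 1 loop(s):
  loop 1: 4 segments, perimeter = 6.2162
Total perimeter = 6.216

loops=1 perimeter=6.216


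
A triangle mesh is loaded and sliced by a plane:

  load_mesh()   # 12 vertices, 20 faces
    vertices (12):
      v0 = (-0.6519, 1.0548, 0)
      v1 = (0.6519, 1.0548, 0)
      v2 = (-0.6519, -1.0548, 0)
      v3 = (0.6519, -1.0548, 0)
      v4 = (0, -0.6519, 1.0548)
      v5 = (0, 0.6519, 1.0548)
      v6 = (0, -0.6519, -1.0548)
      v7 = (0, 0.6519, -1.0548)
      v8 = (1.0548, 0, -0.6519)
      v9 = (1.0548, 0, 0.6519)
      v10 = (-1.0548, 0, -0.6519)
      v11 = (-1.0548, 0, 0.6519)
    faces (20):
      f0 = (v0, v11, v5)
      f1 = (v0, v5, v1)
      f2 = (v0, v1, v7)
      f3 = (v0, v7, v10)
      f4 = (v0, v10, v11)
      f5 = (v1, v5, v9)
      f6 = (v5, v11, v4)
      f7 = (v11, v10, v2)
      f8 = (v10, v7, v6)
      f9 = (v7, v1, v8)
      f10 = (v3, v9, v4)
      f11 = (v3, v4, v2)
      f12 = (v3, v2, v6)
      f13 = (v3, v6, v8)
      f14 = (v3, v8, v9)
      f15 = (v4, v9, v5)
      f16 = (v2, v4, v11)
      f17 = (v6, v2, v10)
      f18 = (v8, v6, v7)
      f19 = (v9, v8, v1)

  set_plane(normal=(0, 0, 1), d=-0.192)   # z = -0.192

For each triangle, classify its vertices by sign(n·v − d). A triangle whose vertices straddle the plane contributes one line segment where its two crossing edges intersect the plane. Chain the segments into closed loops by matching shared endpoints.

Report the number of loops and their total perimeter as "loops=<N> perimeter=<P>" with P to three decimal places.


loops=1 perimeter=6.662

Straddling triangles (10 of 20):
  (v0,v1,v7) [++-] → (0.533238, 0.981462, -0.192)–(-0.533238, 0.981462, -0.192)  len=1.0665
  (v0,v7,v10) [+--] → (-0.533238, 0.981462, -0.192)–(-0.770564, 0.744136, -0.192)  len=0.3356
  (v0,v10,v11) [+-+] → (-0.770564, 0.744136, -0.192)–(-1.0548, 0, -0.192)  len=0.7966
  (v11,v10,v2) [+-+] → (-1.0548, 0, -0.192)–(-0.770564, -0.744136, -0.192)  len=0.7966
  (v7,v1,v8) [-+-] → (0.533238, 0.981462, -0.192)–(0.770564, 0.744136, -0.192)  len=0.3356
  (v3,v2,v6) [++-] → (-0.533238, -0.981462, -0.192)–(0.533238, -0.981462, -0.192)  len=1.0665
  (v3,v6,v8) [+--] → (0.533238, -0.981462, -0.192)–(0.770564, -0.744136, -0.192)  len=0.3356
  (v3,v8,v9) [+-+] → (0.770564, -0.744136, -0.192)–(1.0548, 0, -0.192)  len=0.7966
  (v6,v2,v10) [-+-] → (-0.533238, -0.981462, -0.192)–(-0.770564, -0.744136, -0.192)  len=0.3356
  (v9,v8,v1) [+-+] → (1.0548, 0, -0.192)–(0.770564, 0.744136, -0.192)  len=0.7966

Chained into 1 loop(s):
  loop 1: 10 segments, perimeter = 6.6618
Total perimeter = 6.662


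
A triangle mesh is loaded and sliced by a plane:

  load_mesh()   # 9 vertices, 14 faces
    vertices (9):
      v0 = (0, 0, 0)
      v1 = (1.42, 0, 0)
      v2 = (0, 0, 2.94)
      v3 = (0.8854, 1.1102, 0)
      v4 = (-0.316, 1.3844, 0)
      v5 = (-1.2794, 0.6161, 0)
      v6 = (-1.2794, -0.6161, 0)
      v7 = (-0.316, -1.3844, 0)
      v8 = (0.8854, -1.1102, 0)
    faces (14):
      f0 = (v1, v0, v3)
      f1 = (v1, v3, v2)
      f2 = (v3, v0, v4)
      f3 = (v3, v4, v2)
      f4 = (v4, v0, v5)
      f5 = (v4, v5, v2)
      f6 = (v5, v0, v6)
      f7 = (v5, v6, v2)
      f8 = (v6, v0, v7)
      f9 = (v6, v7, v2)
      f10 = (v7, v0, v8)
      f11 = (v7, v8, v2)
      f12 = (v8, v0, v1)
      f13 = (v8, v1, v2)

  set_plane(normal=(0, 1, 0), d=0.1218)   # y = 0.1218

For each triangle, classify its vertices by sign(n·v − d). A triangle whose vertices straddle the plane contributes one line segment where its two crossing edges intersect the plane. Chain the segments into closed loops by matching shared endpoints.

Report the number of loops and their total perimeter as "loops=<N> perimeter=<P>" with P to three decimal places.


Straddling triangles (8 of 14):
  (v1,v0,v3) [--+] → (0.0971372, 0.1218, 0)–(1.36135, 0.1218, 0)  len=1.2642
  (v1,v3,v2) [-+-] → (1.36135, 0.1218, 0)–(0.0971372, 0.1218, 2.61745)  len=2.9068
  (v3,v0,v4) [+-+] → (0.0971372, 0.1218, 0)–(-0.0278018, 0.1218, 0)  len=0.1249
  (v3,v4,v2) [++-] → (-0.0278018, 0.1218, 2.68134)–(0.0971372, 0.1218, 2.61745)  len=0.1403
  (v4,v0,v5) [+-+] → (-0.0278018, 0.1218, 0)–(-0.252931, 0.1218, 0)  len=0.2251
  (v4,v5,v2) [++-] → (-0.252931, 0.1218, 2.35878)–(-0.0278018, 0.1218, 2.68134)  len=0.3934
  (v5,v0,v6) [+--] → (-0.252931, 0.1218, 0)–(-1.2794, 0.1218, 0)  len=1.0265
  (v5,v6,v2) [+--] → (-1.2794, 0.1218, 0)–(-0.252931, 0.1218, 2.35878)  len=2.5724

Chained into 1 loop(s):
  loop 1: 8 segments, perimeter = 8.6536
Total perimeter = 8.654

loops=1 perimeter=8.654
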